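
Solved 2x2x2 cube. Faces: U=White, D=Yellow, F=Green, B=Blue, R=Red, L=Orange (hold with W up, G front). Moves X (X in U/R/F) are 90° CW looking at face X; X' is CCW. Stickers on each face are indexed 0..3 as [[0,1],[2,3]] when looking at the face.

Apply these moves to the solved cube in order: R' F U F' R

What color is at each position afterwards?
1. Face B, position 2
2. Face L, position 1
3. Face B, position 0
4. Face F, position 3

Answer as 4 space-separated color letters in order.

Answer: W B B G

Derivation:
After move 1 (R'): R=RRRR U=WBWB F=GWGW D=YGYG B=YBYB
After move 2 (F): F=GGWW U=WBOO R=WRBR D=RRYG L=OYOG
After move 3 (U): U=OWOB F=WRWW R=YBBR B=OYYB L=GGOG
After move 4 (F'): F=RWWW U=OWYB R=RBRR D=GGYG L=GBOO
After move 5 (R): R=RRRB U=OWYW F=RGWG D=GYYO B=BYWB
Query 1: B[2] = W
Query 2: L[1] = B
Query 3: B[0] = B
Query 4: F[3] = G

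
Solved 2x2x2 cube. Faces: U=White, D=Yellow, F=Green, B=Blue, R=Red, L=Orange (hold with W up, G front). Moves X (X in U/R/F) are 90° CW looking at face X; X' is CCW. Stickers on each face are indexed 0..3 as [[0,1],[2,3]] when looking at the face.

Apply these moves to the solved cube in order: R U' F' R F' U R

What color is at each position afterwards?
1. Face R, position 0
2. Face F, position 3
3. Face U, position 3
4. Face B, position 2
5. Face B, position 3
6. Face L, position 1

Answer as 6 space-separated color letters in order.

After move 1 (R): R=RRRR U=WGWG F=GYGY D=YBYB B=WBWB
After move 2 (U'): U=GGWW F=OOGY R=GYRR B=RRWB L=WBOO
After move 3 (F'): F=OYOG U=GGGR R=BYYR D=BOYB L=WWOW
After move 4 (R): R=YBRY U=GYGG F=OOOB D=BWYR B=RRGB
After move 5 (F'): F=OBOO U=GYYR R=WBBY D=WWYR L=WGOG
After move 6 (U): U=YGRY F=WBOO R=RRBY B=WGGB L=OBOG
After move 7 (R): R=BRYR U=YBRO F=WWOR D=WGYW B=YGGB
Query 1: R[0] = B
Query 2: F[3] = R
Query 3: U[3] = O
Query 4: B[2] = G
Query 5: B[3] = B
Query 6: L[1] = B

Answer: B R O G B B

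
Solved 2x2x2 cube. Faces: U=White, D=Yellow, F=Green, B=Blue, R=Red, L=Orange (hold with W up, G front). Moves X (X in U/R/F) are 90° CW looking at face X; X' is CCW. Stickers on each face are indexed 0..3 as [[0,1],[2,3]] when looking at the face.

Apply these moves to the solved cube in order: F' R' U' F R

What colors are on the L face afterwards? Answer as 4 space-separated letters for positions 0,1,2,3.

After move 1 (F'): F=GGGG U=WWRR R=YRYR D=OOYY L=OWOW
After move 2 (R'): R=RRYY U=WBRB F=GWGR D=OGYG B=YBOB
After move 3 (U'): U=BBWR F=OWGR R=GWYY B=RROB L=YBOW
After move 4 (F): F=GORW U=BBWB R=WWRY D=YGYG L=YOOG
After move 5 (R): R=RWYW U=BOWW F=GGRG D=YOYR B=BRBB
Query: L face = YOOG

Answer: Y O O G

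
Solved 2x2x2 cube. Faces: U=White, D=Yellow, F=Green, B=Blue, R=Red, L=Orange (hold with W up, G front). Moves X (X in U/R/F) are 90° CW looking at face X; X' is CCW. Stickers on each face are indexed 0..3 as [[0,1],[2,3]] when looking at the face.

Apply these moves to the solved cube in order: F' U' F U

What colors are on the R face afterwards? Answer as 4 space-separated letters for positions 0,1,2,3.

After move 1 (F'): F=GGGG U=WWRR R=YRYR D=OOYY L=OWOW
After move 2 (U'): U=WRWR F=OWGG R=GGYR B=YRBB L=BBOW
After move 3 (F): F=GOGW U=WRWB R=WGRR D=YGYY L=BOOO
After move 4 (U): U=WWBR F=WGGW R=YRRR B=BOBB L=GOOO
Query: R face = YRRR

Answer: Y R R R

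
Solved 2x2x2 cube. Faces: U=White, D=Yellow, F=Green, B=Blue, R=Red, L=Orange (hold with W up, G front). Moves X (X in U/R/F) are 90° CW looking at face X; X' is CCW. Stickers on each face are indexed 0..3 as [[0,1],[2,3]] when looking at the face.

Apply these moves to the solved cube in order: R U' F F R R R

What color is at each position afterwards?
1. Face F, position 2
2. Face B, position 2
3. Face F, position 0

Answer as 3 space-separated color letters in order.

Answer: O W Y

Derivation:
After move 1 (R): R=RRRR U=WGWG F=GYGY D=YBYB B=WBWB
After move 2 (U'): U=GGWW F=OOGY R=GYRR B=RRWB L=WBOO
After move 3 (F): F=GOYO U=GGOB R=WYWR D=RGYB L=WYOB
After move 4 (F): F=YGOO U=GGBY R=OYBR D=WWYB L=WROG
After move 5 (R): R=BORY U=GGBO F=YWOB D=WWYR B=YRGB
After move 6 (R): R=RBYO U=GWBB F=YWOR D=WGYY B=ORGB
After move 7 (R): R=YROB U=GWBR F=YGOY D=WGYO B=BRWB
Query 1: F[2] = O
Query 2: B[2] = W
Query 3: F[0] = Y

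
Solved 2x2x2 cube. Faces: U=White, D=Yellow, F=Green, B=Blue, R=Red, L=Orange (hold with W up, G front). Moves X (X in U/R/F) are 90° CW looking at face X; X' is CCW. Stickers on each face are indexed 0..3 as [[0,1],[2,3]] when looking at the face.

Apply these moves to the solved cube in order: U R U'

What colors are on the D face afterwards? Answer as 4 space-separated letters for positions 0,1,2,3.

Answer: Y B Y O

Derivation:
After move 1 (U): U=WWWW F=RRGG R=BBRR B=OOBB L=GGOO
After move 2 (R): R=RBRB U=WRWG F=RYGY D=YBYO B=WOWB
After move 3 (U'): U=RGWW F=GGGY R=RYRB B=RBWB L=WOOO
Query: D face = YBYO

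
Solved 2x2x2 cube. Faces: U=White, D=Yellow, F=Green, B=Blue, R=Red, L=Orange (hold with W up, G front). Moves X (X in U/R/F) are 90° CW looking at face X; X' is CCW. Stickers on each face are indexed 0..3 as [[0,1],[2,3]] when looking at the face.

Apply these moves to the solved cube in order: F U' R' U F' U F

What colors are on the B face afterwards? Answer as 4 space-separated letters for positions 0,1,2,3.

After move 1 (F): F=GGGG U=WWOO R=WRWR D=RRYY L=OYOY
After move 2 (U'): U=WOWO F=OYGG R=GGWR B=WRBB L=BBOY
After move 3 (R'): R=GRGW U=WBWW F=OOGO D=RYYG B=YRRB
After move 4 (U): U=WWWB F=GRGO R=YRGW B=BBRB L=OOOY
After move 5 (F'): F=ROGG U=WWYG R=YRRW D=OYYG L=OBOW
After move 6 (U): U=YWGW F=YRGG R=BBRW B=OBRB L=ROOW
After move 7 (F): F=GYGR U=YWWO R=GBWW D=RBYG L=ROOY
Query: B face = OBRB

Answer: O B R B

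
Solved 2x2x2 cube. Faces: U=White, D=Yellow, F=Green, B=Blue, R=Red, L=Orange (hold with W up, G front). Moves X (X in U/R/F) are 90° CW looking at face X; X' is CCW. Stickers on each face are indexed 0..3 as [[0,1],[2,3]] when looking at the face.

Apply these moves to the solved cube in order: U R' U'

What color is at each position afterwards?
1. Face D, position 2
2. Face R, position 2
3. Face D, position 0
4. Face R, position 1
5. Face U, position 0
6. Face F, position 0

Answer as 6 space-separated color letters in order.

Answer: Y B Y W B G

Derivation:
After move 1 (U): U=WWWW F=RRGG R=BBRR B=OOBB L=GGOO
After move 2 (R'): R=BRBR U=WBWO F=RWGW D=YRYG B=YOYB
After move 3 (U'): U=BOWW F=GGGW R=RWBR B=BRYB L=YOOO
Query 1: D[2] = Y
Query 2: R[2] = B
Query 3: D[0] = Y
Query 4: R[1] = W
Query 5: U[0] = B
Query 6: F[0] = G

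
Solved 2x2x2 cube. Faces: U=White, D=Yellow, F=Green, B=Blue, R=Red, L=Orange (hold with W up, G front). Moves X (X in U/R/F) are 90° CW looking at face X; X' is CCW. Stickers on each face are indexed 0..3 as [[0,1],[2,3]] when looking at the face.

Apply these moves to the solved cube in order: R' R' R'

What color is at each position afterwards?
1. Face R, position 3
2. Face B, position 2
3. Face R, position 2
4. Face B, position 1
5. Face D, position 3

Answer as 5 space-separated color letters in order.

Answer: R W R B B

Derivation:
After move 1 (R'): R=RRRR U=WBWB F=GWGW D=YGYG B=YBYB
After move 2 (R'): R=RRRR U=WYWY F=GBGB D=YWYW B=GBGB
After move 3 (R'): R=RRRR U=WGWG F=GYGY D=YBYB B=WBWB
Query 1: R[3] = R
Query 2: B[2] = W
Query 3: R[2] = R
Query 4: B[1] = B
Query 5: D[3] = B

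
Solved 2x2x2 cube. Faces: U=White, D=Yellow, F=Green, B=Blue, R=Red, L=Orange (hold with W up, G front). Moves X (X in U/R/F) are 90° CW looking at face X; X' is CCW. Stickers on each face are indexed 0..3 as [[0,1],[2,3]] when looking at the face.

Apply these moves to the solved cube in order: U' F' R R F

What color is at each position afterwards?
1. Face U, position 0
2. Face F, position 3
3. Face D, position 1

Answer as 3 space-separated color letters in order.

After move 1 (U'): U=WWWW F=OOGG R=GGRR B=RRBB L=BBOO
After move 2 (F'): F=OGOG U=WWGR R=YGYR D=BOYY L=BWOW
After move 3 (R): R=YYRG U=WGGG F=OOOY D=BBYR B=RRWB
After move 4 (R): R=RYGY U=WOGY F=OBOR D=BWYR B=GRGB
After move 5 (F): F=OORB U=WOWW R=GYYY D=GRYR L=BBOW
Query 1: U[0] = W
Query 2: F[3] = B
Query 3: D[1] = R

Answer: W B R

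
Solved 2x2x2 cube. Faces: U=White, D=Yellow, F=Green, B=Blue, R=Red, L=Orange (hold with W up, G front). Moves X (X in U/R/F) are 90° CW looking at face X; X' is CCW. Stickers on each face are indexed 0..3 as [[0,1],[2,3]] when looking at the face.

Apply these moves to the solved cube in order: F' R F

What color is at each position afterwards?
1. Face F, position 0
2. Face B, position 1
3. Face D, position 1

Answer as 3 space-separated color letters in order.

Answer: G B Y

Derivation:
After move 1 (F'): F=GGGG U=WWRR R=YRYR D=OOYY L=OWOW
After move 2 (R): R=YYRR U=WGRG F=GOGY D=OBYB B=RBWB
After move 3 (F): F=GGYO U=WGWW R=RYGR D=RYYB L=OOOB
Query 1: F[0] = G
Query 2: B[1] = B
Query 3: D[1] = Y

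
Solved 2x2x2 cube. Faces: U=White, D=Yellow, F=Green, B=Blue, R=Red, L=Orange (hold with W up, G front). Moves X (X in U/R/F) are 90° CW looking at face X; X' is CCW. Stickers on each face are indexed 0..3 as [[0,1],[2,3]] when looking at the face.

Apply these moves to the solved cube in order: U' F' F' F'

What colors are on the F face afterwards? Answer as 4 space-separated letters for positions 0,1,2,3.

After move 1 (U'): U=WWWW F=OOGG R=GGRR B=RRBB L=BBOO
After move 2 (F'): F=OGOG U=WWGR R=YGYR D=BOYY L=BWOW
After move 3 (F'): F=GGOO U=WWYY R=OGBR D=WWYY L=BROG
After move 4 (F'): F=GOGO U=WWOB R=WGWR D=RGYY L=BYOY
Query: F face = GOGO

Answer: G O G O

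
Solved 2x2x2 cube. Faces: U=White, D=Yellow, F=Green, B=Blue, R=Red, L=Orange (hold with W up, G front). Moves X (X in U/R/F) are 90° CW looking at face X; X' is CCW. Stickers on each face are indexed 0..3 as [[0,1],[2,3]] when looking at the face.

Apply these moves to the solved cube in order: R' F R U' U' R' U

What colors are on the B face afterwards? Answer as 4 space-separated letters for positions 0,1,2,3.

After move 1 (R'): R=RRRR U=WBWB F=GWGW D=YGYG B=YBYB
After move 2 (F): F=GGWW U=WBOO R=WRBR D=RRYG L=OYOG
After move 3 (R): R=BWRR U=WGOW F=GRWG D=RYYY B=OBBB
After move 4 (U'): U=GWWO F=OYWG R=GRRR B=BWBB L=OBOG
After move 5 (U'): U=WOGW F=OBWG R=OYRR B=GRBB L=BWOG
After move 6 (R'): R=YROR U=WBGG F=OOWW D=RBYG B=YRYB
After move 7 (U): U=GWGB F=YRWW R=YROR B=BWYB L=OOOG
Query: B face = BWYB

Answer: B W Y B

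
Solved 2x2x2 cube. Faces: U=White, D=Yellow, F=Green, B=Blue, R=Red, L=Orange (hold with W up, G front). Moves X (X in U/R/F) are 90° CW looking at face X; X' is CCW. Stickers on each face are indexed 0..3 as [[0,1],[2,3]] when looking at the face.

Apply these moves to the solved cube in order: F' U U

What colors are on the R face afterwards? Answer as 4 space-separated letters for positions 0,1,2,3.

Answer: O W Y R

Derivation:
After move 1 (F'): F=GGGG U=WWRR R=YRYR D=OOYY L=OWOW
After move 2 (U): U=RWRW F=YRGG R=BBYR B=OWBB L=GGOW
After move 3 (U): U=RRWW F=BBGG R=OWYR B=GGBB L=YROW
Query: R face = OWYR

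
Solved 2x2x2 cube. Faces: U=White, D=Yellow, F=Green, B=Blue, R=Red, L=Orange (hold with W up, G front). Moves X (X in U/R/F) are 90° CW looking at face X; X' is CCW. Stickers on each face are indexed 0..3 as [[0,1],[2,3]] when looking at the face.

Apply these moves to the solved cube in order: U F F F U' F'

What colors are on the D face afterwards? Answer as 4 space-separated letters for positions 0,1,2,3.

After move 1 (U): U=WWWW F=RRGG R=BBRR B=OOBB L=GGOO
After move 2 (F): F=GRGR U=WWOG R=WBWR D=RBYY L=GYOY
After move 3 (F): F=GGRR U=WWYY R=OBGR D=WWYY L=GROB
After move 4 (F): F=RGRG U=WWBR R=YBYR D=GOYY L=GWOW
After move 5 (U'): U=WRWB F=GWRG R=RGYR B=YBBB L=OOOW
After move 6 (F'): F=WGGR U=WRRY R=OGGR D=OWYY L=OBOW
Query: D face = OWYY

Answer: O W Y Y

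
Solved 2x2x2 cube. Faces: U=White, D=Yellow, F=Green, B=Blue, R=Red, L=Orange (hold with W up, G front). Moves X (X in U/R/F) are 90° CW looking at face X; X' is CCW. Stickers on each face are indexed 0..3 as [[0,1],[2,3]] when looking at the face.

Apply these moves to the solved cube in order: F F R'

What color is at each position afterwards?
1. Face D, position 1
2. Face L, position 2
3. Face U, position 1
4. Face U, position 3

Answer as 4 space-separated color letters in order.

Answer: G O B B

Derivation:
After move 1 (F): F=GGGG U=WWOO R=WRWR D=RRYY L=OYOY
After move 2 (F): F=GGGG U=WWYY R=OROR D=WWYY L=OROR
After move 3 (R'): R=RROO U=WBYB F=GWGY D=WGYG B=YBWB
Query 1: D[1] = G
Query 2: L[2] = O
Query 3: U[1] = B
Query 4: U[3] = B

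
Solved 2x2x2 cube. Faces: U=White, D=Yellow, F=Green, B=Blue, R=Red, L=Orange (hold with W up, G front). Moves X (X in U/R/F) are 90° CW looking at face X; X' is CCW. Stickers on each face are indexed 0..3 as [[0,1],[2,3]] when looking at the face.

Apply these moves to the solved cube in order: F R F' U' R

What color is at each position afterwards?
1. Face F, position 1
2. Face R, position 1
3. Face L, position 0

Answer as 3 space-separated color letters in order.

After move 1 (F): F=GGGG U=WWOO R=WRWR D=RRYY L=OYOY
After move 2 (R): R=WWRR U=WGOG F=GRGY D=RBYB B=OBWB
After move 3 (F'): F=RYGG U=WGWR R=BWRR D=YYYB L=OGOO
After move 4 (U'): U=GRWW F=OGGG R=RYRR B=BWWB L=OBOO
After move 5 (R): R=RRRY U=GGWG F=OYGB D=YWYB B=WWRB
Query 1: F[1] = Y
Query 2: R[1] = R
Query 3: L[0] = O

Answer: Y R O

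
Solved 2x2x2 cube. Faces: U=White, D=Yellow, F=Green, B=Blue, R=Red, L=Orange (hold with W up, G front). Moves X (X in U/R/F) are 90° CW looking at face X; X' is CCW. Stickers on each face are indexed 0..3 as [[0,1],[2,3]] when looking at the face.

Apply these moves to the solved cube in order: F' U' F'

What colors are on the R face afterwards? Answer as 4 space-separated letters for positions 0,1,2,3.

After move 1 (F'): F=GGGG U=WWRR R=YRYR D=OOYY L=OWOW
After move 2 (U'): U=WRWR F=OWGG R=GGYR B=YRBB L=BBOW
After move 3 (F'): F=WGOG U=WRGY R=OGOR D=BWYY L=BROW
Query: R face = OGOR

Answer: O G O R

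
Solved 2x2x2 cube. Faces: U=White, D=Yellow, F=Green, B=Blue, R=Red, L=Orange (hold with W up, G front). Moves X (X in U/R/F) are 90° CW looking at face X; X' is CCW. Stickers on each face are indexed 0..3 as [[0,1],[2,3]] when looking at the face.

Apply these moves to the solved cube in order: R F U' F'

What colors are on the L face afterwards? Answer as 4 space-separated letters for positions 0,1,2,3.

After move 1 (R): R=RRRR U=WGWG F=GYGY D=YBYB B=WBWB
After move 2 (F): F=GGYY U=WGOO R=WRGR D=RRYB L=OYOB
After move 3 (U'): U=GOWO F=OYYY R=GGGR B=WRWB L=WBOB
After move 4 (F'): F=YYOY U=GOGG R=RGRR D=BBYB L=WOOW
Query: L face = WOOW

Answer: W O O W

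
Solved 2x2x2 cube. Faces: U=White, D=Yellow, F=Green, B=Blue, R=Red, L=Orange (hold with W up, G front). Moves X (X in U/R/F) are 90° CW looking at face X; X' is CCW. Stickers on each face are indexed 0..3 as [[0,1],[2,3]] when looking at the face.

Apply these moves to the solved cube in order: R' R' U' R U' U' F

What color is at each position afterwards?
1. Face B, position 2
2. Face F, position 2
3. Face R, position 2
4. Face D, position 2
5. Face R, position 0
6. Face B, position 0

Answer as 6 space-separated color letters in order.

After move 1 (R'): R=RRRR U=WBWB F=GWGW D=YGYG B=YBYB
After move 2 (R'): R=RRRR U=WYWY F=GBGB D=YWYW B=GBGB
After move 3 (U'): U=YYWW F=OOGB R=GBRR B=RRGB L=GBOO
After move 4 (R): R=RGRB U=YOWB F=OWGW D=YGYR B=WRYB
After move 5 (U'): U=OBYW F=GBGW R=OWRB B=RGYB L=WROO
After move 6 (U'): U=BWOY F=WRGW R=GBRB B=OWYB L=RGOO
After move 7 (F): F=GWWR U=BWOG R=OBYB D=RGYR L=RYOG
Query 1: B[2] = Y
Query 2: F[2] = W
Query 3: R[2] = Y
Query 4: D[2] = Y
Query 5: R[0] = O
Query 6: B[0] = O

Answer: Y W Y Y O O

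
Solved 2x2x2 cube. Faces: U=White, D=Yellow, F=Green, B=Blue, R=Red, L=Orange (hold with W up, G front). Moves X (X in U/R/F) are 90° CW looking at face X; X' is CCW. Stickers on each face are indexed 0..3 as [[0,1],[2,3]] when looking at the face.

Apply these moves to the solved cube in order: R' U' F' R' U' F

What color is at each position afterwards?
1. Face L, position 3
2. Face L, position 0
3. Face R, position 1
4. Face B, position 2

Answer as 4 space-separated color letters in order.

After move 1 (R'): R=RRRR U=WBWB F=GWGW D=YGYG B=YBYB
After move 2 (U'): U=BBWW F=OOGW R=GWRR B=RRYB L=YBOO
After move 3 (F'): F=OWOG U=BBGR R=GWYR D=BOYG L=YWOW
After move 4 (R'): R=WRGY U=BYGR F=OBOR D=BWYG B=GROB
After move 5 (U'): U=YRBG F=YWOR R=OBGY B=WROB L=GROW
After move 6 (F): F=OYRW U=YRWR R=BBGY D=GOYG L=GBOW
Query 1: L[3] = W
Query 2: L[0] = G
Query 3: R[1] = B
Query 4: B[2] = O

Answer: W G B O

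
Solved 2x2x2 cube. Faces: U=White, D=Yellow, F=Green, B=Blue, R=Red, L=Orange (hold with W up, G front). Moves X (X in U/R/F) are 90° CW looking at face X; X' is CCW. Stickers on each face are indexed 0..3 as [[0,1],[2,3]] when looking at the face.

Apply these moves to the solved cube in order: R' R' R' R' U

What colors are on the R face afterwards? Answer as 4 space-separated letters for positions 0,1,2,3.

Answer: B B R R

Derivation:
After move 1 (R'): R=RRRR U=WBWB F=GWGW D=YGYG B=YBYB
After move 2 (R'): R=RRRR U=WYWY F=GBGB D=YWYW B=GBGB
After move 3 (R'): R=RRRR U=WGWG F=GYGY D=YBYB B=WBWB
After move 4 (R'): R=RRRR U=WWWW F=GGGG D=YYYY B=BBBB
After move 5 (U): U=WWWW F=RRGG R=BBRR B=OOBB L=GGOO
Query: R face = BBRR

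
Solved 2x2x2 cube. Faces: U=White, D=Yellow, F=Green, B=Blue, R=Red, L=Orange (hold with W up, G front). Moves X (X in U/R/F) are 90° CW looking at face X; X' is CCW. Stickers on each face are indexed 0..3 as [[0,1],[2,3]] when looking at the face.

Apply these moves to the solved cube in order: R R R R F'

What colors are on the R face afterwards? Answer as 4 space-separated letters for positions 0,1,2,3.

After move 1 (R): R=RRRR U=WGWG F=GYGY D=YBYB B=WBWB
After move 2 (R): R=RRRR U=WYWY F=GBGB D=YWYW B=GBGB
After move 3 (R): R=RRRR U=WBWB F=GWGW D=YGYG B=YBYB
After move 4 (R): R=RRRR U=WWWW F=GGGG D=YYYY B=BBBB
After move 5 (F'): F=GGGG U=WWRR R=YRYR D=OOYY L=OWOW
Query: R face = YRYR

Answer: Y R Y R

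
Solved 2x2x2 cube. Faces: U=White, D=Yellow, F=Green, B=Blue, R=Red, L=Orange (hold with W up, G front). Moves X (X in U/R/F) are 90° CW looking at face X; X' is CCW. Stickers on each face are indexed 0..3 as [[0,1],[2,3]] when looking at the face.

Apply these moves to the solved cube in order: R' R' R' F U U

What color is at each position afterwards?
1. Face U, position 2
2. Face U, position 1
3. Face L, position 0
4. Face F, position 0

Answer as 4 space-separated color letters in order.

After move 1 (R'): R=RRRR U=WBWB F=GWGW D=YGYG B=YBYB
After move 2 (R'): R=RRRR U=WYWY F=GBGB D=YWYW B=GBGB
After move 3 (R'): R=RRRR U=WGWG F=GYGY D=YBYB B=WBWB
After move 4 (F): F=GGYY U=WGOO R=WRGR D=RRYB L=OYOB
After move 5 (U): U=OWOG F=WRYY R=WBGR B=OYWB L=GGOB
After move 6 (U): U=OOGW F=WBYY R=OYGR B=GGWB L=WROB
Query 1: U[2] = G
Query 2: U[1] = O
Query 3: L[0] = W
Query 4: F[0] = W

Answer: G O W W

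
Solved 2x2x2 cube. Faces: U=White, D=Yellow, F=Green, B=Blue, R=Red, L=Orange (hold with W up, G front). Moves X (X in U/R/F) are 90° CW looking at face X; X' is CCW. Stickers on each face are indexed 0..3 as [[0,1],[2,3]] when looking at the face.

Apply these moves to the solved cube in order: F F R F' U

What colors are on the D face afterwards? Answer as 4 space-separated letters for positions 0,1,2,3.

After move 1 (F): F=GGGG U=WWOO R=WRWR D=RRYY L=OYOY
After move 2 (F): F=GGGG U=WWYY R=OROR D=WWYY L=OROR
After move 3 (R): R=OORR U=WGYG F=GWGY D=WBYB B=YBWB
After move 4 (F'): F=WYGG U=WGOR R=BOWR D=RRYB L=OGOY
After move 5 (U): U=OWRG F=BOGG R=YBWR B=OGWB L=WYOY
Query: D face = RRYB

Answer: R R Y B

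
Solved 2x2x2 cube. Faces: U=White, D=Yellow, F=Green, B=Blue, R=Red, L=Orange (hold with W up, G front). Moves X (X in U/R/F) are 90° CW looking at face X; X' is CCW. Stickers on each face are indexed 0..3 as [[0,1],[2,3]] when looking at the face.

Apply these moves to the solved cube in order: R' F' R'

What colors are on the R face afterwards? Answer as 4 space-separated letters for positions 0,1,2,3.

After move 1 (R'): R=RRRR U=WBWB F=GWGW D=YGYG B=YBYB
After move 2 (F'): F=WWGG U=WBRR R=GRYR D=OOYG L=OBOW
After move 3 (R'): R=RRGY U=WYRY F=WBGR D=OWYG B=GBOB
Query: R face = RRGY

Answer: R R G Y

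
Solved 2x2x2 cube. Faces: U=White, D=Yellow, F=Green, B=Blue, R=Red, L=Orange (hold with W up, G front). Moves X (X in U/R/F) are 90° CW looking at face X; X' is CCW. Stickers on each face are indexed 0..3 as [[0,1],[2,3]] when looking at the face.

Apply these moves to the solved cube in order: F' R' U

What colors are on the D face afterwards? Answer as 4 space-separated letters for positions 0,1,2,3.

Answer: O G Y G

Derivation:
After move 1 (F'): F=GGGG U=WWRR R=YRYR D=OOYY L=OWOW
After move 2 (R'): R=RRYY U=WBRB F=GWGR D=OGYG B=YBOB
After move 3 (U): U=RWBB F=RRGR R=YBYY B=OWOB L=GWOW
Query: D face = OGYG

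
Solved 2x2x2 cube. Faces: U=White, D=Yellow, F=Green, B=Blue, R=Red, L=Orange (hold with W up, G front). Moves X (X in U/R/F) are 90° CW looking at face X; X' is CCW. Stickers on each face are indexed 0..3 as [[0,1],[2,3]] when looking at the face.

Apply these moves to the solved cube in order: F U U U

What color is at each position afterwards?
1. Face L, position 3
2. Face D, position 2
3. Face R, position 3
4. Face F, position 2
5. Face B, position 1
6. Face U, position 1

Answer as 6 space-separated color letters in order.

After move 1 (F): F=GGGG U=WWOO R=WRWR D=RRYY L=OYOY
After move 2 (U): U=OWOW F=WRGG R=BBWR B=OYBB L=GGOY
After move 3 (U): U=OOWW F=BBGG R=OYWR B=GGBB L=WROY
After move 4 (U): U=WOWO F=OYGG R=GGWR B=WRBB L=BBOY
Query 1: L[3] = Y
Query 2: D[2] = Y
Query 3: R[3] = R
Query 4: F[2] = G
Query 5: B[1] = R
Query 6: U[1] = O

Answer: Y Y R G R O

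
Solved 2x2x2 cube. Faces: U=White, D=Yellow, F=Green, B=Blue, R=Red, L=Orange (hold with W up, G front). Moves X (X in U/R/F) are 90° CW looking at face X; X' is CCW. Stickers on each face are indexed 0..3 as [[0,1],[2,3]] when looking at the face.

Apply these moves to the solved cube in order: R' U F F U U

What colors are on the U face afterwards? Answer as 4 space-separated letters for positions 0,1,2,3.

Answer: Y G W W

Derivation:
After move 1 (R'): R=RRRR U=WBWB F=GWGW D=YGYG B=YBYB
After move 2 (U): U=WWBB F=RRGW R=YBRR B=OOYB L=GWOO
After move 3 (F): F=GRWR U=WWOW R=BBBR D=RYYG L=GYOG
After move 4 (F): F=WGRR U=WWGY R=OBWR D=BBYG L=GROY
After move 5 (U): U=GWYW F=OBRR R=OOWR B=GRYB L=WGOY
After move 6 (U): U=YGWW F=OORR R=GRWR B=WGYB L=OBOY
Query: U face = YGWW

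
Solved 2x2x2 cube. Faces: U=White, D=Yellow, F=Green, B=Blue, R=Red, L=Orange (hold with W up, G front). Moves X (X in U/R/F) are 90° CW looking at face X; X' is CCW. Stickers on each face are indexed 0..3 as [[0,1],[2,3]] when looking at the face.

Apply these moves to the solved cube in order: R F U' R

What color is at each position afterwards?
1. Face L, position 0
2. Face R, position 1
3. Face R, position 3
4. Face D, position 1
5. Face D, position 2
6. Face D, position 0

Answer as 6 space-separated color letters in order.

After move 1 (R): R=RRRR U=WGWG F=GYGY D=YBYB B=WBWB
After move 2 (F): F=GGYY U=WGOO R=WRGR D=RRYB L=OYOB
After move 3 (U'): U=GOWO F=OYYY R=GGGR B=WRWB L=WBOB
After move 4 (R): R=GGRG U=GYWY F=ORYB D=RWYW B=OROB
Query 1: L[0] = W
Query 2: R[1] = G
Query 3: R[3] = G
Query 4: D[1] = W
Query 5: D[2] = Y
Query 6: D[0] = R

Answer: W G G W Y R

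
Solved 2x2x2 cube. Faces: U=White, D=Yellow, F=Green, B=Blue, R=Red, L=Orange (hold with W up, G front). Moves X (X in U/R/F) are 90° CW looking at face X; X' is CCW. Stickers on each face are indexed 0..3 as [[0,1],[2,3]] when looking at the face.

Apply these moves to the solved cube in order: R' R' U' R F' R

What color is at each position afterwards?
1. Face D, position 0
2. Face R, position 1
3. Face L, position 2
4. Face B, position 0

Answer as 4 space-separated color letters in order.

Answer: B G O R

Derivation:
After move 1 (R'): R=RRRR U=WBWB F=GWGW D=YGYG B=YBYB
After move 2 (R'): R=RRRR U=WYWY F=GBGB D=YWYW B=GBGB
After move 3 (U'): U=YYWW F=OOGB R=GBRR B=RRGB L=GBOO
After move 4 (R): R=RGRB U=YOWB F=OWGW D=YGYR B=WRYB
After move 5 (F'): F=WWOG U=YORR R=GGYB D=BOYR L=GBOW
After move 6 (R): R=YGBG U=YWRG F=WOOR D=BYYW B=RROB
Query 1: D[0] = B
Query 2: R[1] = G
Query 3: L[2] = O
Query 4: B[0] = R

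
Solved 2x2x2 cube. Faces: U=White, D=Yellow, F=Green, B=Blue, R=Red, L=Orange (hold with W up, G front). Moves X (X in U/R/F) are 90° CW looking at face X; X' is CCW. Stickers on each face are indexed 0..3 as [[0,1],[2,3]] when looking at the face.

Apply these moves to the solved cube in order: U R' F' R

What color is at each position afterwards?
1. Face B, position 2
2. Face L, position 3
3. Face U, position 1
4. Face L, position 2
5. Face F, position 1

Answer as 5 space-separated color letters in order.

After move 1 (U): U=WWWW F=RRGG R=BBRR B=OOBB L=GGOO
After move 2 (R'): R=BRBR U=WBWO F=RWGW D=YRYG B=YOYB
After move 3 (F'): F=WWRG U=WBBB R=RRYR D=GOYG L=GOOW
After move 4 (R): R=YRRR U=WWBG F=WORG D=GYYY B=BOBB
Query 1: B[2] = B
Query 2: L[3] = W
Query 3: U[1] = W
Query 4: L[2] = O
Query 5: F[1] = O

Answer: B W W O O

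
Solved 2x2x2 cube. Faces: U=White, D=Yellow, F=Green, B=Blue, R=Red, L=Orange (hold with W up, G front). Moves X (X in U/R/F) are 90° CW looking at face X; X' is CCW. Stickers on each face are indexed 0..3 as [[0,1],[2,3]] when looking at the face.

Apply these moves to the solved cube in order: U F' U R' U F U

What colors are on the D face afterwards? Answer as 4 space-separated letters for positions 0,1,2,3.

Answer: O Y Y G

Derivation:
After move 1 (U): U=WWWW F=RRGG R=BBRR B=OOBB L=GGOO
After move 2 (F'): F=RGRG U=WWBR R=YBYR D=GOYY L=GWOW
After move 3 (U): U=BWRW F=YBRG R=OOYR B=GWBB L=RGOW
After move 4 (R'): R=OROY U=BBRG F=YWRW D=GBYG B=YWOB
After move 5 (U): U=RBGB F=ORRW R=YWOY B=RGOB L=YWOW
After move 6 (F): F=ROWR U=RBWW R=GWBY D=OYYG L=YGOB
After move 7 (U): U=WRWB F=GWWR R=RGBY B=YGOB L=ROOB
Query: D face = OYYG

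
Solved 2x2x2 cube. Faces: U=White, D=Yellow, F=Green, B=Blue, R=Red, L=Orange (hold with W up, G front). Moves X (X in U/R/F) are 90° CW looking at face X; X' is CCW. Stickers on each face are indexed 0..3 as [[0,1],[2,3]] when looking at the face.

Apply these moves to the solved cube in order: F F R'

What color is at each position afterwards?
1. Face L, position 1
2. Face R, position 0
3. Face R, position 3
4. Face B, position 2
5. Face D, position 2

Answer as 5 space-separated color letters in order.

After move 1 (F): F=GGGG U=WWOO R=WRWR D=RRYY L=OYOY
After move 2 (F): F=GGGG U=WWYY R=OROR D=WWYY L=OROR
After move 3 (R'): R=RROO U=WBYB F=GWGY D=WGYG B=YBWB
Query 1: L[1] = R
Query 2: R[0] = R
Query 3: R[3] = O
Query 4: B[2] = W
Query 5: D[2] = Y

Answer: R R O W Y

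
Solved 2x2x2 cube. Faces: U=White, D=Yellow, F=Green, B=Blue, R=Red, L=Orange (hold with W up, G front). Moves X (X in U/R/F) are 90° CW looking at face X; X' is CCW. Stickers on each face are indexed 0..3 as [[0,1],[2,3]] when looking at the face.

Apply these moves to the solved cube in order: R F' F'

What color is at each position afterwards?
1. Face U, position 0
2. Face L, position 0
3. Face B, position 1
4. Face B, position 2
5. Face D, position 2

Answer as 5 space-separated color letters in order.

After move 1 (R): R=RRRR U=WGWG F=GYGY D=YBYB B=WBWB
After move 2 (F'): F=YYGG U=WGRR R=BRYR D=OOYB L=OGOW
After move 3 (F'): F=YGYG U=WGBY R=OROR D=GWYB L=OROR
Query 1: U[0] = W
Query 2: L[0] = O
Query 3: B[1] = B
Query 4: B[2] = W
Query 5: D[2] = Y

Answer: W O B W Y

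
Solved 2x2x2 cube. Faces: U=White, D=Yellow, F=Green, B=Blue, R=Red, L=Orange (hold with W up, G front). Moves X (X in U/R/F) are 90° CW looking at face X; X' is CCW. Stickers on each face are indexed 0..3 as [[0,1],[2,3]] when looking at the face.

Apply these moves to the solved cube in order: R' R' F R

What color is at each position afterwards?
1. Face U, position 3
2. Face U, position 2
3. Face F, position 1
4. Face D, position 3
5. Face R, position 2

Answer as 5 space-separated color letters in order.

After move 1 (R'): R=RRRR U=WBWB F=GWGW D=YGYG B=YBYB
After move 2 (R'): R=RRRR U=WYWY F=GBGB D=YWYW B=GBGB
After move 3 (F): F=GGBB U=WYOO R=WRYR D=RRYW L=OYOW
After move 4 (R): R=YWRR U=WGOB F=GRBW D=RGYG B=OBYB
Query 1: U[3] = B
Query 2: U[2] = O
Query 3: F[1] = R
Query 4: D[3] = G
Query 5: R[2] = R

Answer: B O R G R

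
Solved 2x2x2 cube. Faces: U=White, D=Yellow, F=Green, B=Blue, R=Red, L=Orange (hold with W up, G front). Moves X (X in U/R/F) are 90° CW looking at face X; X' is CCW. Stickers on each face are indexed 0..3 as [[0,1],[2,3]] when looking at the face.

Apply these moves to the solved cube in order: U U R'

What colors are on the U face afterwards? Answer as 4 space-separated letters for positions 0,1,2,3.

After move 1 (U): U=WWWW F=RRGG R=BBRR B=OOBB L=GGOO
After move 2 (U): U=WWWW F=BBGG R=OORR B=GGBB L=RROO
After move 3 (R'): R=OROR U=WBWG F=BWGW D=YBYG B=YGYB
Query: U face = WBWG

Answer: W B W G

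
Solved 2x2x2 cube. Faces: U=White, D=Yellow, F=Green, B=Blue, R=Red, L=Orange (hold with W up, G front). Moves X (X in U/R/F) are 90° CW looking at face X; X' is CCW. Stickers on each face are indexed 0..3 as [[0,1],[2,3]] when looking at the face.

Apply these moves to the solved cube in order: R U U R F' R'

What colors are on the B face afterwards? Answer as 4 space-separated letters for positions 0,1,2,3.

After move 1 (R): R=RRRR U=WGWG F=GYGY D=YBYB B=WBWB
After move 2 (U): U=WWGG F=RRGY R=WBRR B=OOWB L=GYOO
After move 3 (U): U=GWGW F=WBGY R=OORR B=GYWB L=RROO
After move 4 (R): R=RORO U=GBGY F=WBGB D=YWYG B=WYWB
After move 5 (F'): F=BBWG U=GBRR R=WOYO D=ROYG L=RYOG
After move 6 (R'): R=OOWY U=GWRW F=BBWR D=RBYG B=GYOB
Query: B face = GYOB

Answer: G Y O B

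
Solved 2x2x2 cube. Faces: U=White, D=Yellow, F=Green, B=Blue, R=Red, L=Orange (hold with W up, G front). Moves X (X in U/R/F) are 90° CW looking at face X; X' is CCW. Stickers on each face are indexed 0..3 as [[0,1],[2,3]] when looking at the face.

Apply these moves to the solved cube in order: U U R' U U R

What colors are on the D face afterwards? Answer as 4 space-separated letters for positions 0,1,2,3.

Answer: Y Y Y B

Derivation:
After move 1 (U): U=WWWW F=RRGG R=BBRR B=OOBB L=GGOO
After move 2 (U): U=WWWW F=BBGG R=OORR B=GGBB L=RROO
After move 3 (R'): R=OROR U=WBWG F=BWGW D=YBYG B=YGYB
After move 4 (U): U=WWGB F=ORGW R=YGOR B=RRYB L=BWOO
After move 5 (U): U=GWBW F=YGGW R=RROR B=BWYB L=OROO
After move 6 (R): R=ORRR U=GGBW F=YBGG D=YYYB B=WWWB
Query: D face = YYYB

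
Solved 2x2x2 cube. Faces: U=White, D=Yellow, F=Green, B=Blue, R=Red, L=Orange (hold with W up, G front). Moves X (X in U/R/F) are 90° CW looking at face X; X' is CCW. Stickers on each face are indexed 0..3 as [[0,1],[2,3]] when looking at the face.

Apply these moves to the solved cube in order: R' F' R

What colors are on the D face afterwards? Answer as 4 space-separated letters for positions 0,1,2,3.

Answer: O Y Y Y

Derivation:
After move 1 (R'): R=RRRR U=WBWB F=GWGW D=YGYG B=YBYB
After move 2 (F'): F=WWGG U=WBRR R=GRYR D=OOYG L=OBOW
After move 3 (R): R=YGRR U=WWRG F=WOGG D=OYYY B=RBBB
Query: D face = OYYY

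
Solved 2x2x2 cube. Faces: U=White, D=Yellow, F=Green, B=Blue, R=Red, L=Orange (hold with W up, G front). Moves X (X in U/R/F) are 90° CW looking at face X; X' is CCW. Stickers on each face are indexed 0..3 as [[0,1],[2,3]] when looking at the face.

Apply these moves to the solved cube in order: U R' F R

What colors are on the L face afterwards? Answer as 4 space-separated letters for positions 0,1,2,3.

After move 1 (U): U=WWWW F=RRGG R=BBRR B=OOBB L=GGOO
After move 2 (R'): R=BRBR U=WBWO F=RWGW D=YRYG B=YOYB
After move 3 (F): F=GRWW U=WBOG R=WROR D=BBYG L=GYOR
After move 4 (R): R=OWRR U=WROW F=GBWG D=BYYY B=GOBB
Query: L face = GYOR

Answer: G Y O R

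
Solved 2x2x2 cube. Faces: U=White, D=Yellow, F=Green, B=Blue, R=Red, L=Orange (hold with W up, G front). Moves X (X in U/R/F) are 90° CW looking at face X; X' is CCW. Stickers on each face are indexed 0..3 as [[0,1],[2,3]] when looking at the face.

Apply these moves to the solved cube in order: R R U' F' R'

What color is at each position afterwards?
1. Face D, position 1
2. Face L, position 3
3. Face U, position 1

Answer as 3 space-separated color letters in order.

Answer: B W G

Derivation:
After move 1 (R): R=RRRR U=WGWG F=GYGY D=YBYB B=WBWB
After move 2 (R): R=RRRR U=WYWY F=GBGB D=YWYW B=GBGB
After move 3 (U'): U=YYWW F=OOGB R=GBRR B=RRGB L=GBOO
After move 4 (F'): F=OBOG U=YYGR R=WBYR D=BOYW L=GWOW
After move 5 (R'): R=BRWY U=YGGR F=OYOR D=BBYG B=WROB
Query 1: D[1] = B
Query 2: L[3] = W
Query 3: U[1] = G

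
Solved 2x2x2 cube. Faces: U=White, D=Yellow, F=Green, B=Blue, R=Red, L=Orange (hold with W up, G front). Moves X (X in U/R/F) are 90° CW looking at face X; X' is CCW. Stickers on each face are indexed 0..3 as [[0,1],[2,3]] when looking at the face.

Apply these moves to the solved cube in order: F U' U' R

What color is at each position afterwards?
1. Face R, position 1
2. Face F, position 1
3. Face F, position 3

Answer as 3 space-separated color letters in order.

Answer: O R Y

Derivation:
After move 1 (F): F=GGGG U=WWOO R=WRWR D=RRYY L=OYOY
After move 2 (U'): U=WOWO F=OYGG R=GGWR B=WRBB L=BBOY
After move 3 (U'): U=OOWW F=BBGG R=OYWR B=GGBB L=WROY
After move 4 (R): R=WORY U=OBWG F=BRGY D=RBYG B=WGOB
Query 1: R[1] = O
Query 2: F[1] = R
Query 3: F[3] = Y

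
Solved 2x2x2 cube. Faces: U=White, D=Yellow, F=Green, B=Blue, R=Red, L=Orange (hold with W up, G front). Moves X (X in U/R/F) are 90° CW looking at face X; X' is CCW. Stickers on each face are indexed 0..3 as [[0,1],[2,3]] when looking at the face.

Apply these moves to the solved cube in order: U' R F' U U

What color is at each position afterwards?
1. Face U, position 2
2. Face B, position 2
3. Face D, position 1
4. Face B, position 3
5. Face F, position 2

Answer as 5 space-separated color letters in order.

After move 1 (U'): U=WWWW F=OOGG R=GGRR B=RRBB L=BBOO
After move 2 (R): R=RGRG U=WOWG F=OYGY D=YBYR B=WRWB
After move 3 (F'): F=YYOG U=WORR R=BGYG D=BOYR L=BGOW
After move 4 (U): U=RWRO F=BGOG R=WRYG B=BGWB L=YYOW
After move 5 (U): U=RROW F=WROG R=BGYG B=YYWB L=BGOW
Query 1: U[2] = O
Query 2: B[2] = W
Query 3: D[1] = O
Query 4: B[3] = B
Query 5: F[2] = O

Answer: O W O B O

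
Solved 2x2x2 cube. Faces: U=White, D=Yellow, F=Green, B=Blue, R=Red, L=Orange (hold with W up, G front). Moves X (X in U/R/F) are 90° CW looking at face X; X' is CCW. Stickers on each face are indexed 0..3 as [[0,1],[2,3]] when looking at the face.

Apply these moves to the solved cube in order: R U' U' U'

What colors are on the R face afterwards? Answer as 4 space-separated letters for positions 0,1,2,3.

After move 1 (R): R=RRRR U=WGWG F=GYGY D=YBYB B=WBWB
After move 2 (U'): U=GGWW F=OOGY R=GYRR B=RRWB L=WBOO
After move 3 (U'): U=GWGW F=WBGY R=OORR B=GYWB L=RROO
After move 4 (U'): U=WWGG F=RRGY R=WBRR B=OOWB L=GYOO
Query: R face = WBRR

Answer: W B R R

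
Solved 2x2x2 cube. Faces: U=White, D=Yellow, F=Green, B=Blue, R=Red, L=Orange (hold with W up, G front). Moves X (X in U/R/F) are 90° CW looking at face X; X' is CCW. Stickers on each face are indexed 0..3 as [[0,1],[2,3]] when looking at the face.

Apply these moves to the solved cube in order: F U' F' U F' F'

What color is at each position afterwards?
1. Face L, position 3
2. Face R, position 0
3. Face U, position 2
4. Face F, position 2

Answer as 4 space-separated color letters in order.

After move 1 (F): F=GGGG U=WWOO R=WRWR D=RRYY L=OYOY
After move 2 (U'): U=WOWO F=OYGG R=GGWR B=WRBB L=BBOY
After move 3 (F'): F=YGOG U=WOGW R=RGRR D=BYYY L=BOOW
After move 4 (U): U=GWWO F=RGOG R=WRRR B=BOBB L=YGOW
After move 5 (F'): F=GGRO U=GWWR R=YRBR D=GWYY L=YOOW
After move 6 (F'): F=GOGR U=GWYB R=WRGR D=OWYY L=YROW
Query 1: L[3] = W
Query 2: R[0] = W
Query 3: U[2] = Y
Query 4: F[2] = G

Answer: W W Y G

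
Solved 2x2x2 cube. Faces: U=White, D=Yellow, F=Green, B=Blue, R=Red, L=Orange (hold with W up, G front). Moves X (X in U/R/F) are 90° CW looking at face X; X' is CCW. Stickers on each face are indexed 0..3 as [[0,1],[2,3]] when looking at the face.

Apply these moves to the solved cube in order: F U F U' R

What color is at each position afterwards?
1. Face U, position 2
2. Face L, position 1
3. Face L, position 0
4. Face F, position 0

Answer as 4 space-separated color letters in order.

Answer: O Y O G

Derivation:
After move 1 (F): F=GGGG U=WWOO R=WRWR D=RRYY L=OYOY
After move 2 (U): U=OWOW F=WRGG R=BBWR B=OYBB L=GGOY
After move 3 (F): F=GWGR U=OWYG R=OBWR D=WBYY L=GROR
After move 4 (U'): U=WGOY F=GRGR R=GWWR B=OBBB L=OYOR
After move 5 (R): R=WGRW U=WROR F=GBGY D=WBYO B=YBGB
Query 1: U[2] = O
Query 2: L[1] = Y
Query 3: L[0] = O
Query 4: F[0] = G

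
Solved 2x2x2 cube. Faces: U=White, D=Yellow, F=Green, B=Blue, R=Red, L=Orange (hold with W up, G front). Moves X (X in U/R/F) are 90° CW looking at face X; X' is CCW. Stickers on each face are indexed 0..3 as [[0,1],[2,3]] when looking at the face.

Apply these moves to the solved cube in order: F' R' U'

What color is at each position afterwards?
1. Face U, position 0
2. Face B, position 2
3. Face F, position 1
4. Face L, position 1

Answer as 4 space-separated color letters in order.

After move 1 (F'): F=GGGG U=WWRR R=YRYR D=OOYY L=OWOW
After move 2 (R'): R=RRYY U=WBRB F=GWGR D=OGYG B=YBOB
After move 3 (U'): U=BBWR F=OWGR R=GWYY B=RROB L=YBOW
Query 1: U[0] = B
Query 2: B[2] = O
Query 3: F[1] = W
Query 4: L[1] = B

Answer: B O W B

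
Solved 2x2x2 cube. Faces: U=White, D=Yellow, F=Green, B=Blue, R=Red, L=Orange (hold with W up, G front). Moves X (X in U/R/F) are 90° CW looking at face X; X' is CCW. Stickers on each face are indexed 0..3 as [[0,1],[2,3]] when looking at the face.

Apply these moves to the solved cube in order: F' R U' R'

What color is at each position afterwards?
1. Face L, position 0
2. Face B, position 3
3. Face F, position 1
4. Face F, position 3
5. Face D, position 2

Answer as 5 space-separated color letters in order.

After move 1 (F'): F=GGGG U=WWRR R=YRYR D=OOYY L=OWOW
After move 2 (R): R=YYRR U=WGRG F=GOGY D=OBYB B=RBWB
After move 3 (U'): U=GGWR F=OWGY R=GORR B=YYWB L=RBOW
After move 4 (R'): R=ORGR U=GWWY F=OGGR D=OWYY B=BYBB
Query 1: L[0] = R
Query 2: B[3] = B
Query 3: F[1] = G
Query 4: F[3] = R
Query 5: D[2] = Y

Answer: R B G R Y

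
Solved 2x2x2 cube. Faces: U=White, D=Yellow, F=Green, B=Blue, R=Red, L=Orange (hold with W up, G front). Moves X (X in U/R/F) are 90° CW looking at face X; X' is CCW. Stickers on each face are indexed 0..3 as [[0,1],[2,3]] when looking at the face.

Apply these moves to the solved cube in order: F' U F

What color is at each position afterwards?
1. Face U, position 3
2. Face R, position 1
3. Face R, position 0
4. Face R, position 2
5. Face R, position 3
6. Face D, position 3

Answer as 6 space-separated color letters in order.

After move 1 (F'): F=GGGG U=WWRR R=YRYR D=OOYY L=OWOW
After move 2 (U): U=RWRW F=YRGG R=BBYR B=OWBB L=GGOW
After move 3 (F): F=GYGR U=RWWG R=RBWR D=YBYY L=GOOO
Query 1: U[3] = G
Query 2: R[1] = B
Query 3: R[0] = R
Query 4: R[2] = W
Query 5: R[3] = R
Query 6: D[3] = Y

Answer: G B R W R Y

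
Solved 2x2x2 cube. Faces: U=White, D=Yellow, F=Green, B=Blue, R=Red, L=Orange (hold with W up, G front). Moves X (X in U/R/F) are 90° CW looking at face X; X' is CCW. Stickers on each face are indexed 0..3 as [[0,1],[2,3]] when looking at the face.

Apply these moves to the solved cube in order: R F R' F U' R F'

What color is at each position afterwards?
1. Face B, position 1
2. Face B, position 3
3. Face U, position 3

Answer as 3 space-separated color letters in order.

After move 1 (R): R=RRRR U=WGWG F=GYGY D=YBYB B=WBWB
After move 2 (F): F=GGYY U=WGOO R=WRGR D=RRYB L=OYOB
After move 3 (R'): R=RRWG U=WWOW F=GGYO D=RGYY B=BBRB
After move 4 (F): F=YGOG U=WWBY R=ORWG D=WRYY L=OROG
After move 5 (U'): U=WYWB F=OROG R=YGWG B=ORRB L=BBOG
After move 6 (R): R=WYGG U=WRWG F=OROY D=WRYO B=BRYB
After move 7 (F'): F=RYOO U=WRWG R=RYWG D=BGYO L=BGOW
Query 1: B[1] = R
Query 2: B[3] = B
Query 3: U[3] = G

Answer: R B G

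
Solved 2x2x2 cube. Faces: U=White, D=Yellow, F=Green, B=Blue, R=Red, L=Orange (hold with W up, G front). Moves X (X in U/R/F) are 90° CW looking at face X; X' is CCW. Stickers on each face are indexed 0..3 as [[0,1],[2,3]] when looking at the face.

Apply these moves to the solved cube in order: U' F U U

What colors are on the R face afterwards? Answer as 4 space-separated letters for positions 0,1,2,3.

After move 1 (U'): U=WWWW F=OOGG R=GGRR B=RRBB L=BBOO
After move 2 (F): F=GOGO U=WWOB R=WGWR D=RGYY L=BYOY
After move 3 (U): U=OWBW F=WGGO R=RRWR B=BYBB L=GOOY
After move 4 (U): U=BOWW F=RRGO R=BYWR B=GOBB L=WGOY
Query: R face = BYWR

Answer: B Y W R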